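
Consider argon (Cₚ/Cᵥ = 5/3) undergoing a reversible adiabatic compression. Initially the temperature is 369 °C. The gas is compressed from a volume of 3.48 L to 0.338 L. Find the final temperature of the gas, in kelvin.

T₂ ≈ 3040 K

For a reversible adiabat TV^(γ−1) is constant, so T₂ = T₁ (V₁/V₂)^(γ−1).
T₁ = 369 °C = 642.1 K.
T₂ = 642.1 × (3.48/0.338)^(2/3) = 3039 K.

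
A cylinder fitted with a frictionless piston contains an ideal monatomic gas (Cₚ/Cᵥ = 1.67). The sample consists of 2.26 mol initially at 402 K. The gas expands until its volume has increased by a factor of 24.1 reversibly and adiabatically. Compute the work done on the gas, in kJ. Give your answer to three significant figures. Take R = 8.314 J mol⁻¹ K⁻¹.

W ≈ -9.94 kJ

Adiabatic: T₁V₁^(γ−1) = T₂V₂^(γ−1) ⇒ T₂ = T₁ (V₁/V₂)^(γ−1).
T₂ = 402 × (1/24.1)^(0.67) = 47.67 K.
Q = 0, so ΔU = W_on_gas = nCᵥΔT with Cᵥ = R/(γ−1) = 12.41 J/(mol·K).
ΔU = 2.26 × 12.41 × (47.67 − 402) = -9937 J.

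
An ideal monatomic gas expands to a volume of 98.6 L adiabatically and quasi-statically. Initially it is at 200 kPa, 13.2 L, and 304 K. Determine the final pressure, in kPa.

P₂ ≈ 7.01 kPa

Since PV^γ is constant along a reversible adiabat, P₂ = P₁ (V₁/V₂)^γ.
γ = 5/3 for a monatomic ideal gas.
P₂ = 200 × (13.2/98.6)^(5/3) = 7.007 kPa.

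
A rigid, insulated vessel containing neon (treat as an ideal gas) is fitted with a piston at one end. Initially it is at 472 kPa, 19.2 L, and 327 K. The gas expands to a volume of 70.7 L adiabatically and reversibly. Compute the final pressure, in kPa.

P₂ ≈ 53.8 kPa

Since PV^γ is constant along a reversible adiabat, P₂ = P₁ (V₁/V₂)^γ.
γ = 5/3 for a monatomic ideal gas.
P₂ = 472 × (19.2/70.7)^(5/3) = 53.75 kPa.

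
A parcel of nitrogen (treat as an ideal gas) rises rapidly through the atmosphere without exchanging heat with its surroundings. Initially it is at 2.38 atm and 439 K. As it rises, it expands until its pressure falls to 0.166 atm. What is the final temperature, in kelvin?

Adiabatic: T₂/T₁ = (P₂/P₁)^((γ−1)/γ).
For a diatomic ideal gas γ = 7/5, so (γ−1)/γ = 2/7.
T₂ = 439 × (0.166/2.38)^(2/7) = 205.1 K.

T₂ ≈ 205 K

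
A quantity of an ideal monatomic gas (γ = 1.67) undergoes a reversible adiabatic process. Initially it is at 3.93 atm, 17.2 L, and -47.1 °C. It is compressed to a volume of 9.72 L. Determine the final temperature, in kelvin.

T₂ ≈ 331 K

Adiabatic: T₁V₁^(γ−1) = T₂V₂^(γ−1) ⇒ T₂ = T₁ (V₁/V₂)^(γ−1).
T₁ = -47.1 °C = 226 K.
T₂ = 226 × (17.2/9.72)^(0.67) = 331.3 K.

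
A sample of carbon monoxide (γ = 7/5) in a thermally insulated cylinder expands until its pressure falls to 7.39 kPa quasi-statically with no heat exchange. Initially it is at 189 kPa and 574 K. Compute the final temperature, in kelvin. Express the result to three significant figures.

Along an adiabat T P^((1−γ)/γ) is constant, so T₂ = T₁ (P₂/P₁)^((γ−1)/γ).
T₂ = 574 × (7.39/189)^(2/7) = 227.3 K.

T₂ ≈ 227 K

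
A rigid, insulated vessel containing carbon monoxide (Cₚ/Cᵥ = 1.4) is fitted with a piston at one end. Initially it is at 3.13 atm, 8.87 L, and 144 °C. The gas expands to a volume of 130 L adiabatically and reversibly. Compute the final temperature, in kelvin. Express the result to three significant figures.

T₂ ≈ 143 K

Adiabatic: T₁V₁^(γ−1) = T₂V₂^(γ−1) ⇒ T₂ = T₁ (V₁/V₂)^(γ−1).
T₁ = 144 °C = 417.1 K.
T₂ = 417.1 × (8.87/130)^(0.4) = 142.5 K.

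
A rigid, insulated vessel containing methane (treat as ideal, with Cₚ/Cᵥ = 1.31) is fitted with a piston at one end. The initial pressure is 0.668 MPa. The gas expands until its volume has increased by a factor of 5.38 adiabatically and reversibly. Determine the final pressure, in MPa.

Since PV^γ is constant along a reversible adiabat, P₂ = P₁ (V₁/V₂)^γ.
P₂ = 0.668 × (1/5.38)^(1.31) = 0.0737 MPa.

P₂ ≈ 0.0737 MPa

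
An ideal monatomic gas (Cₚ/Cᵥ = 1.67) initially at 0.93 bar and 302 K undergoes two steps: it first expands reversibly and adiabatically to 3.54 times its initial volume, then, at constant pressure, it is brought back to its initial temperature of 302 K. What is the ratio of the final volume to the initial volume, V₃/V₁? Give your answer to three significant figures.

V₃/V₁ ≈ 8.26

Adiabatic step: V₂/V₁ = 3.54; T₂ = T₁·(1/3.54)^(0.67) = 129.5 K.
Isobaric step: V₃/V₂ = T₃/T₂ = 302/129.5.
V₃/V₁ = (V₂/V₁)(V₃/V₂) = 3.54 × (302/129.5) = 8.257.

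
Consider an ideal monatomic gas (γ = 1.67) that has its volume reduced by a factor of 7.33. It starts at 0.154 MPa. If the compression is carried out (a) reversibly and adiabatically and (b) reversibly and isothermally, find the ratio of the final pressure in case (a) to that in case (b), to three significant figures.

Isothermal: P_b = P₁(V₁/V₂) = 0.154×7.33.
Adiabatic: P_a = P₁(V₁/V₂)^γ = 0.154×7.33^(1.67).
P_a/P_b = (V₁/V₂)^(γ−1) = 7.33^(0.67) = 3.799.

P_adiabatic / P_isothermal ≈ 3.80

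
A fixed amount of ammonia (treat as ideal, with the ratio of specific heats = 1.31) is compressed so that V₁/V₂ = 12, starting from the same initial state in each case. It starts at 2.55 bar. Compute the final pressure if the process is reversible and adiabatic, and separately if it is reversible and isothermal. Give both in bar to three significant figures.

Isothermal: P₂ = P₁(V₁/V₂) = 2.55×12 = 30.6 bar.
Adiabatic: P₂ = P₁(V₁/V₂)^γ = 2.55×12^(1.31) = 66.11 bar.

adiabatic: 66.1 bar; isothermal: 30.6 bar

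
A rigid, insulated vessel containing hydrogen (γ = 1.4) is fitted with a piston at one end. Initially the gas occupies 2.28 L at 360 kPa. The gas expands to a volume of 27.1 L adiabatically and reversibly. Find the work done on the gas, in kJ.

W ≈ -1.29 kJ

P₂ = P₁(V₁/V₂)^γ = 360×(2.28/27.1)^(1.4) = 11.25 kPa.
For a reversible adiabat, W_by_gas = (P₁V₁ − P₂V₂)/(γ−1).
W_by = (360000×0.00228 − 11250×0.0271) / (0.4) = 1290 J.
W_on_gas = −W_by = -1290 J.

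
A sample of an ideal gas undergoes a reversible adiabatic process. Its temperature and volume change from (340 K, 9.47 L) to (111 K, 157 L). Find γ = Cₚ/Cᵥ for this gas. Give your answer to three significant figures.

γ ≈ 1.40

TV^(γ−1) = const ⇒ γ − 1 = ln(T₂/T₁) / ln(V₁/V₂).
γ = 1 + ln(111/340) / ln(9.47/157) = 1.399.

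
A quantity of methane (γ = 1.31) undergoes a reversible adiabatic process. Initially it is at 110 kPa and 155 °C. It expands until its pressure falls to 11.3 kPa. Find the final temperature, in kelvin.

Along an adiabat T P^((1−γ)/γ) is constant, so T₂ = T₁ (P₂/P₁)^((γ−1)/γ).
T₁ = 155 °C = 428.1 K.
T₂ = 428.1 × (11.3/110)^(0.237) = 249.9 K.

T₂ ≈ 250 K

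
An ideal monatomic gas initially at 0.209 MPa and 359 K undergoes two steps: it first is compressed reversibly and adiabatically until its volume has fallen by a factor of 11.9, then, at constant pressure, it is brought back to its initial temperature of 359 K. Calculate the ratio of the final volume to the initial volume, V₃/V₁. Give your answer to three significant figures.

For a monatomic ideal gas γ = 5/3.
Adiabatic step: V₂/V₁ = 0.08403; T₂ = T₁·11.9^(2/3) = 1871 K.
Isobaric step: V₃/V₂ = T₃/T₂ = 359/1871.
V₃/V₁ = (V₂/V₁)(V₃/V₂) = 0.08403 × (359/1871) = 0.01612.

V₃/V₁ ≈ 0.0161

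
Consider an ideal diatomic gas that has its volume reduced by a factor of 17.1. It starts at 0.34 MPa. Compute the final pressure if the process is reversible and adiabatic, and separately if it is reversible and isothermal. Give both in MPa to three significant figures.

adiabatic: 18.1 MPa; isothermal: 5.81 MPa

For a diatomic ideal gas γ = 7/5.
Isothermal: P₂ = P₁(V₁/V₂) = 0.34×17.1 = 5.814 MPa.
Adiabatic: P₂ = P₁(V₁/V₂)^γ = 0.34×17.1^(7/5) = 18.1 MPa.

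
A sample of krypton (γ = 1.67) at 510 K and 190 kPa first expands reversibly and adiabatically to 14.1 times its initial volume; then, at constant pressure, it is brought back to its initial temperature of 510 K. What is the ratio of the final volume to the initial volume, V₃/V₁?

V₃/V₁ ≈ 83.0

Adiabatic step: V₂/V₁ = 14.1; T₂ = T₁·(1/14.1)^(0.67) = 86.62 K.
Isobaric step: V₃/V₂ = T₃/T₂ = 510/86.62.
V₃/V₁ = (V₂/V₁)(V₃/V₂) = 14.1 × (510/86.62) = 83.02.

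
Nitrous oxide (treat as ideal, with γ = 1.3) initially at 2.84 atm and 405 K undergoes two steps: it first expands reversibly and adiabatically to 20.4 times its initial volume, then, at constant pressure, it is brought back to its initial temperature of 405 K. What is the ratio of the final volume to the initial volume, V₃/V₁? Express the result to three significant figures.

Adiabatic step: V₂/V₁ = 20.4; T₂ = T₁·(1/20.4)^(0.3) = 163.9 K.
Isobaric step: V₃/V₂ = T₃/T₂ = 405/163.9.
V₃/V₁ = (V₂/V₁)(V₃/V₂) = 20.4 × (405/163.9) = 50.41.

V₃/V₁ ≈ 50.4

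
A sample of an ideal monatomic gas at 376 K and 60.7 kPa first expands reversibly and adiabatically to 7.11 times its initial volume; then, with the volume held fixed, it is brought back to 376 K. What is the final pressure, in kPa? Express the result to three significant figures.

For a monatomic ideal gas γ = 5/3.
Adiabatic step (PV^γ = const): P₂ = 60.7×(1/7.11)^(5/3) = 2.309 kPa; T₂ = 376×(1/7.11)^(2/3) = 101.7 K.
Isochoric: P₃ = P₂(T₃/T₂) = 2.309 × (376/101.7) = 8.537 kPa.

P₃ ≈ 8.54 kPa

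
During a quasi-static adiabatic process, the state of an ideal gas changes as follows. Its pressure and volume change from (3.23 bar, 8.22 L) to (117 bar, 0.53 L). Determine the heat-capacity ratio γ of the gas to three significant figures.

PV^γ = const ⇒ γ = ln(P₂/P₁) / ln(V₁/V₂).
γ = ln(117/3.23) / ln(8.22/0.53) = 1.309.

γ ≈ 1.31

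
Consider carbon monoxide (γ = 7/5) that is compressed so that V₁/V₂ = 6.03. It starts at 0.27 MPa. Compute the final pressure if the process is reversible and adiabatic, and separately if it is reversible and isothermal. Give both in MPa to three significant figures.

adiabatic: 3.34 MPa; isothermal: 1.63 MPa

Isothermal: P₂ = P₁(V₁/V₂) = 0.27×6.03 = 1.628 MPa.
Adiabatic: P₂ = P₁(V₁/V₂)^γ = 0.27×6.03^(7/5) = 3.34 MPa.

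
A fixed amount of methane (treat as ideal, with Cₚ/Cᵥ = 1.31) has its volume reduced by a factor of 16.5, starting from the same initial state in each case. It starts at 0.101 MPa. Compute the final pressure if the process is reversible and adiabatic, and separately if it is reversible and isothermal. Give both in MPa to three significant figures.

Isothermal: P₂ = P₁(V₁/V₂) = 0.101×16.5 = 1.667 MPa.
Adiabatic: P₂ = P₁(V₁/V₂)^γ = 0.101×16.5^(1.31) = 3.974 MPa.

adiabatic: 3.97 MPa; isothermal: 1.67 MPa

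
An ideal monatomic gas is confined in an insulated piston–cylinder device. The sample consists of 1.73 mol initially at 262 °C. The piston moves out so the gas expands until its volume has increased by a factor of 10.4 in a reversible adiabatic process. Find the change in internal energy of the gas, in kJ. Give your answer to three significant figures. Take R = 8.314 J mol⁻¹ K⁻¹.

Adiabatic: T₁V₁^(γ−1) = T₂V₂^(γ−1) ⇒ T₂ = T₁ (V₁/V₂)^(γ−1).
γ = 5/3 for a monatomic ideal gas, so γ−1 = 2/3.
T₁ = 262 °C = 535.1 K.
T₂ = 535.1 × (1/10.4)^(2/3) = 112.3 K.
Q = 0, so ΔU = W_on_gas = nCᵥΔT with Cᵥ = R/(γ−1) = 12.47 J/(mol·K).
ΔU = 1.73 × 12.47 × (112.3 − 535.1) = -9123 J.

ΔU ≈ -9.12 kJ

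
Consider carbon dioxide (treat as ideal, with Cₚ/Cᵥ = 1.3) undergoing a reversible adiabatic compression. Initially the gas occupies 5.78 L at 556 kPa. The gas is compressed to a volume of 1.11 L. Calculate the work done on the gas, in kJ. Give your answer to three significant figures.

P₂ = P₁(V₁/V₂)^γ = 556×(5.78/1.11)^(1.3) = 4750 kPa.
For a reversible adiabat, W_by_gas = (P₁V₁ − P₂V₂)/(γ−1).
W_by = (556000×0.00578 − 4.75×10^6×0.00111) / (0.3) = -6861 J.
W_on_gas = −W_by = 6861 J.

W ≈ 6.86 kJ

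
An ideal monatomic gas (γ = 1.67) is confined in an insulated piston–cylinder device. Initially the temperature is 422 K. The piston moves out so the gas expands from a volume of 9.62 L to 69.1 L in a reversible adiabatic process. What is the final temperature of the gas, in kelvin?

T₂ ≈ 113 K

Adiabatic: T₁V₁^(γ−1) = T₂V₂^(γ−1) ⇒ T₂ = T₁ (V₁/V₂)^(γ−1).
T₂ = 422 × (9.62/69.1)^(0.67) = 112.6 K.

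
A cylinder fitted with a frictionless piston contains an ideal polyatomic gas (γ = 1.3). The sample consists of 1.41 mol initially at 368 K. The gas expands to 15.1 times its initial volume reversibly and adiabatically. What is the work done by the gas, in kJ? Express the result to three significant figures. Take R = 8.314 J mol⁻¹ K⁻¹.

For a reversible adiabat TV^(γ−1) is constant, so T₂ = T₁ (V₁/V₂)^(γ−1).
T₂ = 368 × (1/15.1)^(0.3) = 163 K.
Q = 0, so ΔU = W_on_gas = nCᵥΔT with Cᵥ = R/(γ−1) = 27.71 J/(mol·K).
ΔU = 1.41 × 27.71 × (163 − 368) = -8011 J.
Work done by the gas = −ΔU = 8011 J.

W ≈ 8.01 kJ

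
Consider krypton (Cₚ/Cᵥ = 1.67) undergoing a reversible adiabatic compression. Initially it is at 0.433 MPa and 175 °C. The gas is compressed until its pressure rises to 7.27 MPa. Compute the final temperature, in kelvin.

T₂ ≈ 1390 K

Adiabatic: T₂/T₁ = (P₂/P₁)^((γ−1)/γ).
T₁ = 175 °C = 448.1 K.
T₂ = 448.1 × (7.27/0.433)^(0.401) = 1390 K.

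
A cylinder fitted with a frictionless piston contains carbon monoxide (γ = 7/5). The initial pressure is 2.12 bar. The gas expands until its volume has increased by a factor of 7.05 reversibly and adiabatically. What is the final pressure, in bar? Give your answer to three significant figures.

P₂ ≈ 0.138 bar

Since PV^γ is constant along a reversible adiabat, P₂ = P₁ (V₁/V₂)^γ.
P₂ = 2.12 × (1/7.05)^(7/5) = 0.1377 bar.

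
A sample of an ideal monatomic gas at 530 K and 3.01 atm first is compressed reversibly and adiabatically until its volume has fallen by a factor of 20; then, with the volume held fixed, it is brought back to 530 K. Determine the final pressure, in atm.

For a monatomic ideal gas γ = 5/3.
Adiabatic step (PV^γ = const): P₂ = 3.01×20^(5/3) = 443.6 atm; T₂ = 530×20^(2/3) = 3905 K.
Isochoric: P₃ = P₂(T₃/T₂) = 443.6 × (530/3905) = 60.2 atm.

P₃ ≈ 60.2 atm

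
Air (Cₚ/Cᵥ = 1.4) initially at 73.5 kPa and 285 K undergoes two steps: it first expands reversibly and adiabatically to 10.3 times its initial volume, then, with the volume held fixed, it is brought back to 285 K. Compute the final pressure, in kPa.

P₃ ≈ 7.14 kPa

Adiabatic step (PV^γ = const): P₂ = 73.5×(1/10.3)^(1.4) = 2.807 kPa; T₂ = 285×(1/10.3)^(0.4) = 112.1 K.
Isochoric: P₃ = P₂(T₃/T₂) = 2.807 × (285/112.1) = 7.136 kPa.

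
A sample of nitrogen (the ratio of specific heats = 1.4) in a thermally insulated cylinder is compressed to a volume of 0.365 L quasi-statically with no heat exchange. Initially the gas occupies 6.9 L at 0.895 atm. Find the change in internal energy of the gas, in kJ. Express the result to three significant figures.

P₂ = P₁(V₁/V₂)^γ = 0.895×(6.9/0.365)^(1.4) = 54.83 atm.
For a reversible adiabat, W_by_gas = (P₁V₁ − P₂V₂)/(γ−1).
W_by = (90690×0.0069 − 5.555×10^6×0.000365) / (0.4) = -3505 J.
Q = 0 ⇒ ΔU = −W_by = 3505 J.

ΔU ≈ 3.51 kJ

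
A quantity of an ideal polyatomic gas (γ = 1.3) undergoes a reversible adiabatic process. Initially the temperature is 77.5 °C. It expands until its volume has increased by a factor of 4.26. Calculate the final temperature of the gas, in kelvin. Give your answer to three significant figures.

Adiabatic: T₁V₁^(γ−1) = T₂V₂^(γ−1) ⇒ T₂ = T₁ (V₁/V₂)^(γ−1).
T₁ = 77.5 °C = 350.6 K.
T₂ = 350.6 × (1/4.26)^(0.3) = 227 K.

T₂ ≈ 227 K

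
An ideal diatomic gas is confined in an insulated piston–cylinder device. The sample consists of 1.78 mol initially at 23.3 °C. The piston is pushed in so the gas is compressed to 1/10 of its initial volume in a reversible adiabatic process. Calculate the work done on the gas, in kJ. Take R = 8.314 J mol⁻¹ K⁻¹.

W ≈ 16.6 kJ

Adiabatic: T₁V₁^(γ−1) = T₂V₂^(γ−1) ⇒ T₂ = T₁ (V₁/V₂)^(γ−1).
γ = 7/5 for a diatomic ideal gas, so γ−1 = 2/5.
T₁ = 23.3 °C = 296.4 K.
T₂ = 296.4 × 10^(2/5) = 744.6 K.
Q = 0, so ΔU = W_on_gas = nCᵥΔT with Cᵥ = R/(γ−1) = 20.79 J/(mol·K).
ΔU = 1.78 × 20.79 × (744.6 − 296.4) = 16580 J.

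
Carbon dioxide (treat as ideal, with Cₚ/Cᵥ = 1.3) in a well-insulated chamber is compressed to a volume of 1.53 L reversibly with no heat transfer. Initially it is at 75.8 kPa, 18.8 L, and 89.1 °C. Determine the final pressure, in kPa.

P₂ ≈ 1980 kPa

Adiabatic: P₁V₁^γ = P₂V₂^γ ⇒ P₂ = P₁ (V₁/V₂)^γ.
P₂ = 75.8 × (18.8/1.53)^(1.3) = 1977 kPa.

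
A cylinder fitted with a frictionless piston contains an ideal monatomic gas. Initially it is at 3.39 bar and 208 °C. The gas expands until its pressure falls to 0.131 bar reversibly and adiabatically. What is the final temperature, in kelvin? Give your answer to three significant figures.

Along an adiabat T P^((1−γ)/γ) is constant, so T₂ = T₁ (P₂/P₁)^((γ−1)/γ).
For a monatomic ideal gas γ = 5/3, so (γ−1)/γ = 2/5.
T₁ = 208 °C = 481.1 K.
T₂ = 481.1 × (0.131/3.39)^(2/5) = 131 K.

T₂ ≈ 131 K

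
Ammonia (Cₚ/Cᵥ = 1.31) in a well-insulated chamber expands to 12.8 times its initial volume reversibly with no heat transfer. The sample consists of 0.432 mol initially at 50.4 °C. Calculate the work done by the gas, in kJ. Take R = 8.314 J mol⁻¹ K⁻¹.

Adiabatic: T₁V₁^(γ−1) = T₂V₂^(γ−1) ⇒ T₂ = T₁ (V₁/V₂)^(γ−1).
T₁ = 50.4 °C = 323.5 K.
T₂ = 323.5 × (1/12.8)^(0.31) = 146.8 K.
Q = 0, so ΔU = W_on_gas = nCᵥΔT with Cᵥ = R/(γ−1) = 26.82 J/(mol·K).
ΔU = 0.432 × 26.82 × (146.8 − 323.5) = -2048 J.
Work done by the gas = −ΔU = 2048 J.

W ≈ 2.05 kJ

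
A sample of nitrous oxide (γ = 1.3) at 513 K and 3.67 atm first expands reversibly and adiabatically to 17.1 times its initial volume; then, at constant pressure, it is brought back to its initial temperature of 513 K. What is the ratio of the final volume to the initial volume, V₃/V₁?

Adiabatic step: V₂/V₁ = 17.1; T₂ = T₁·(1/17.1)^(0.3) = 218.9 K.
Isobaric step: V₃/V₂ = T₃/T₂ = 513/218.9.
V₃/V₁ = (V₂/V₁)(V₃/V₂) = 17.1 × (513/218.9) = 40.08.

V₃/V₁ ≈ 40.1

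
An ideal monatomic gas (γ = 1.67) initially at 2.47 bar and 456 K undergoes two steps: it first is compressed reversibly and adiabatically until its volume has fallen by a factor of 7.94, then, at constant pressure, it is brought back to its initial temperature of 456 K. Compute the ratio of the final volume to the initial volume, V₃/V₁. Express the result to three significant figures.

Adiabatic step: V₂/V₁ = 0.1259; T₂ = T₁·7.94^(0.67) = 1827 K.
Isobaric step: V₃/V₂ = T₃/T₂ = 456/1827.
V₃/V₁ = (V₂/V₁)(V₃/V₂) = 0.1259 × (456/1827) = 0.03143.

V₃/V₁ ≈ 0.0314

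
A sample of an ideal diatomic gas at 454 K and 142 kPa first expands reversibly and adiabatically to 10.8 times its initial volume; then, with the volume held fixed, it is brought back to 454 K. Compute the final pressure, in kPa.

For a diatomic ideal gas γ = 7/5.
Adiabatic step (PV^γ = const): P₂ = 142×(1/10.8)^(7/5) = 5.076 kPa; T₂ = 454×(1/10.8)^(2/5) = 175.3 K.
Isochoric: P₃ = P₂(T₃/T₂) = 5.076 × (454/175.3) = 13.15 kPa.

P₃ ≈ 13.1 kPa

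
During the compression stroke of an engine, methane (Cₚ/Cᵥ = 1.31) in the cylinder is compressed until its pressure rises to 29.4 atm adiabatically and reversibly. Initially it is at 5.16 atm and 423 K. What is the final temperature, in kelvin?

T₂ ≈ 639 K

Along an adiabat T P^((1−γ)/γ) is constant, so T₂ = T₁ (P₂/P₁)^((γ−1)/γ).
T₂ = 423 × (29.4/5.16)^(0.237) = 638.5 K.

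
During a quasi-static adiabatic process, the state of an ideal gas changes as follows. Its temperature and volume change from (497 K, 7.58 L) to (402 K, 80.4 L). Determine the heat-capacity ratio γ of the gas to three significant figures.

γ ≈ 1.09

TV^(γ−1) = const ⇒ γ − 1 = ln(T₂/T₁) / ln(V₁/V₂).
γ = 1 + ln(402/497) / ln(7.58/80.4) = 1.09.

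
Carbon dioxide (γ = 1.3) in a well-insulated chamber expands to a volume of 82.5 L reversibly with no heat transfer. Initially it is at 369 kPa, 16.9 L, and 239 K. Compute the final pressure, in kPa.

P₂ ≈ 47.0 kPa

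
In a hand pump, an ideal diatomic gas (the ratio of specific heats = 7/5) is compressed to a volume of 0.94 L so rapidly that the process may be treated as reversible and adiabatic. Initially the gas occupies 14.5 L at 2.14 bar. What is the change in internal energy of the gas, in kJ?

ΔU ≈ 15.4 kJ

P₂ = P₁(V₁/V₂)^γ = 2.14×(14.5/0.94)^(7/5) = 98.62 bar.
For a reversible adiabat, W_by_gas = (P₁V₁ − P₂V₂)/(γ−1).
W_by = (214000×0.0145 − 9.862×10^6×0.00094) / (2/5) = -15420 J.
Q = 0 ⇒ ΔU = −W_by = 15420 J.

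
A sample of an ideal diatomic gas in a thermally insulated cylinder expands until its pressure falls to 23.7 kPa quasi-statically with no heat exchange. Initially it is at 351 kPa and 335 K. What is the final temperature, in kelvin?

T₂ ≈ 155 K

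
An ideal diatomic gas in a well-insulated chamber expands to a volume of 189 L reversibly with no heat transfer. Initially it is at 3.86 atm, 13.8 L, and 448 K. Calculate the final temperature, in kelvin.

T₂ ≈ 157 K

Adiabatic: T₁V₁^(γ−1) = T₂V₂^(γ−1) ⇒ T₂ = T₁ (V₁/V₂)^(γ−1).
γ = 7/5 for a diatomic ideal gas.
T₂ = 448 × (13.8/189)^(2/5) = 157.3 K.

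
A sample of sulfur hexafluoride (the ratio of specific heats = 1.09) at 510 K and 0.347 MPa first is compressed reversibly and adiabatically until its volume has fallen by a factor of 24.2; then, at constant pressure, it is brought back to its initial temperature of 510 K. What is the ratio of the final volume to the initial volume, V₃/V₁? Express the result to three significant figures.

V₃/V₁ ≈ 0.0310

Adiabatic step: V₂/V₁ = 0.04132; T₂ = T₁·24.2^(0.09) = 679.4 K.
Isobaric step: V₃/V₂ = T₃/T₂ = 510/679.4.
V₃/V₁ = (V₂/V₁)(V₃/V₂) = 0.04132 × (510/679.4) = 0.03102.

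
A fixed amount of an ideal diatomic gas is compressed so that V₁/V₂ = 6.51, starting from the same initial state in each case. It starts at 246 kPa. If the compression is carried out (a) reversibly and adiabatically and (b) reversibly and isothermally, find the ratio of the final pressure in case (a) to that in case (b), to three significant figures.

P_adiabatic / P_isothermal ≈ 2.12

For a diatomic ideal gas γ = 7/5.
Isothermal: P_b = P₁(V₁/V₂) = 246×6.51.
Adiabatic: P_a = P₁(V₁/V₂)^γ = 246×6.51^(7/5).
P_a/P_b = (V₁/V₂)^(γ−1) = 6.51^(2/5) = 2.116.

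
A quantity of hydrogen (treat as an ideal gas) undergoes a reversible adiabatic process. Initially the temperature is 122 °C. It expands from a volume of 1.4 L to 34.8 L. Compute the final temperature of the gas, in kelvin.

Adiabatic: T₁V₁^(γ−1) = T₂V₂^(γ−1) ⇒ T₂ = T₁ (V₁/V₂)^(γ−1).
For a diatomic ideal gas γ = 7/5, so γ−1 = 2/5.
T₁ = 122 °C = 395.1 K.
T₂ = 395.1 × (1.4/34.8)^(2/5) = 109.3 K.

T₂ ≈ 109 K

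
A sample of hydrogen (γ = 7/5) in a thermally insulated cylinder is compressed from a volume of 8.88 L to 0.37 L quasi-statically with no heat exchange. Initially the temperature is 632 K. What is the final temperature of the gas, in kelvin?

For a reversible adiabat TV^(γ−1) is constant, so T₂ = T₁ (V₁/V₂)^(γ−1).
T₂ = 632 × (8.88/0.37)^(2/5) = 2253 K.

T₂ ≈ 2250 K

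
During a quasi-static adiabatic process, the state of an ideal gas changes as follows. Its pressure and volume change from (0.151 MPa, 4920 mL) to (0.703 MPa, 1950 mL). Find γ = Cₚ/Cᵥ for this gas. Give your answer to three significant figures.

PV^γ = const ⇒ γ = ln(P₂/P₁) / ln(V₁/V₂).
γ = ln(0.703/0.151) / ln(4920/1950) = 1.662.

γ ≈ 1.66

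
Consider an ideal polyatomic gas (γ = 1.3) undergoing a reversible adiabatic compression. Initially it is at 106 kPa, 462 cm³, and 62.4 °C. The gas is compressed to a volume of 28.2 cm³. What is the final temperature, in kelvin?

Adiabatic: T₁V₁^(γ−1) = T₂V₂^(γ−1) ⇒ T₂ = T₁ (V₁/V₂)^(γ−1).
T₁ = 62.4 °C = 335.5 K.
T₂ = 335.5 × (462/28.2)^(0.3) = 776.4 K.

T₂ ≈ 776 K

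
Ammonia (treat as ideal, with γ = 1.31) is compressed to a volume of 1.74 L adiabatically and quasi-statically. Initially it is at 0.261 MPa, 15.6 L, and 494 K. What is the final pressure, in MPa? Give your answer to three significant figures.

Adiabatic: P₁V₁^γ = P₂V₂^γ ⇒ P₂ = P₁ (V₁/V₂)^γ.
P₂ = 0.261 × (15.6/1.74)^(1.31) = 4.619 MPa.

P₂ ≈ 4.62 MPa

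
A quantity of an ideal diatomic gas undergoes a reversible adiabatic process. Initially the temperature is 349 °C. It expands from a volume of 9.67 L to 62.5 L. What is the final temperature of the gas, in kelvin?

T₂ ≈ 295 K

Adiabatic: T₁V₁^(γ−1) = T₂V₂^(γ−1) ⇒ T₂ = T₁ (V₁/V₂)^(γ−1).
For a diatomic ideal gas γ = 7/5, so γ−1 = 2/5.
T₁ = 349 °C = 622.1 K.
T₂ = 622.1 × (9.67/62.5)^(2/5) = 294.9 K.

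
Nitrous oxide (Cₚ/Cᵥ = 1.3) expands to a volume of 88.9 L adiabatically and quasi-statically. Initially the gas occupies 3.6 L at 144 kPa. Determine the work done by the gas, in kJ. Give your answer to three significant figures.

P₂ = P₁(V₁/V₂)^γ = 144×(3.6/88.9)^(1.3) = 2.228 kPa.
For a reversible adiabat, W_by_gas = (P₁V₁ − P₂V₂)/(γ−1).
W_by = (144000×0.0036 − 2228×0.0889) / (0.3) = 1068 J.

W ≈ 1.07 kJ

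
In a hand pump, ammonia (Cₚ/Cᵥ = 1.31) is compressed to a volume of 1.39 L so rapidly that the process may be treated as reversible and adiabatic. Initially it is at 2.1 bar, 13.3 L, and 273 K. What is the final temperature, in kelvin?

Adiabatic: T₁V₁^(γ−1) = T₂V₂^(γ−1) ⇒ T₂ = T₁ (V₁/V₂)^(γ−1).
T₂ = 273 × (13.3/1.39)^(0.31) = 549.8 K.

T₂ ≈ 550 K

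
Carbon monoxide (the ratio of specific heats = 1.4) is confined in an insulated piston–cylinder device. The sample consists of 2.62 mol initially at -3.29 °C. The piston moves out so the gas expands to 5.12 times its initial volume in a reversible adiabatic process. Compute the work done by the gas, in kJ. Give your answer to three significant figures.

For a reversible adiabat TV^(γ−1) is constant, so T₂ = T₁ (V₁/V₂)^(γ−1).
T₁ = -3.29 °C = 269.9 K.
T₂ = 269.9 × (1/5.12)^(0.4) = 140.4 K.
Q = 0, so ΔU = W_on_gas = nCᵥΔT with Cᵥ = R/(γ−1) = 20.79 J/(mol·K).
ΔU = 2.62 × 20.79 × (140.4 − 269.9) = -7049 J.
Work done by the gas = −ΔU = 7049 J.

W ≈ 7.05 kJ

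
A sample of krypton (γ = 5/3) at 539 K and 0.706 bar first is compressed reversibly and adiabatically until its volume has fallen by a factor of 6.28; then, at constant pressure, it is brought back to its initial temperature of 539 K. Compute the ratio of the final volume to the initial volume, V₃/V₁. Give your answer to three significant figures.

V₃/V₁ ≈ 0.0468

Adiabatic step: V₂/V₁ = 0.1592; T₂ = T₁·6.28^(2/3) = 1835 K.
Isobaric step: V₃/V₂ = T₃/T₂ = 539/1835.
V₃/V₁ = (V₂/V₁)(V₃/V₂) = 0.1592 × (539/1835) = 0.04678.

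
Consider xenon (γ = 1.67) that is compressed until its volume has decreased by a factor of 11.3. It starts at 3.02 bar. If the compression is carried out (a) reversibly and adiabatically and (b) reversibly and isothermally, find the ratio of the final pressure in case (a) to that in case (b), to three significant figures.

P_adiabatic / P_isothermal ≈ 5.08

Isothermal: P_b = P₁(V₁/V₂) = 3.02×11.3.
Adiabatic: P_a = P₁(V₁/V₂)^γ = 3.02×11.3^(1.67).
P_a/P_b = (V₁/V₂)^(γ−1) = 11.3^(0.67) = 5.076.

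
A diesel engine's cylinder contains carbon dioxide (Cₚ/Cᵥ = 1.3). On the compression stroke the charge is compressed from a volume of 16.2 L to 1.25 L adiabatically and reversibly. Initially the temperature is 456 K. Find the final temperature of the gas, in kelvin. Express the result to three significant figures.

Adiabatic: T₁V₁^(γ−1) = T₂V₂^(γ−1) ⇒ T₂ = T₁ (V₁/V₂)^(γ−1).
T₂ = 456 × (16.2/1.25)^(0.3) = 983.4 K.

T₂ ≈ 983 K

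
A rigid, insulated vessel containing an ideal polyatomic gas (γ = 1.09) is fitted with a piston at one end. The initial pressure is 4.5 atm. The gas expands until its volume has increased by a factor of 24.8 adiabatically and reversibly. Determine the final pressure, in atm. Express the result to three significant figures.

Adiabatic: P₁V₁^γ = P₂V₂^γ ⇒ P₂ = P₁ (V₁/V₂)^γ.
P₂ = 4.5 × (1/24.8)^(1.09) = 0.1359 atm.

P₂ ≈ 0.136 atm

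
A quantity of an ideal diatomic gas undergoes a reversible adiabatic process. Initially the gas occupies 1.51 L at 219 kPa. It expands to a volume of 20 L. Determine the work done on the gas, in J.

γ = 7/5 for a diatomic ideal gas.
P₂ = P₁(V₁/V₂)^γ = 219×(1.51/20)^(7/5) = 5.883 kPa.
For a reversible adiabat, W_by_gas = (P₁V₁ − P₂V₂)/(γ−1).
W_by = (219000×0.00151 − 5883×0.02) / (2/5) = 532.6 J.
W_on_gas = −W_by = -532.6 J.

W ≈ -533 J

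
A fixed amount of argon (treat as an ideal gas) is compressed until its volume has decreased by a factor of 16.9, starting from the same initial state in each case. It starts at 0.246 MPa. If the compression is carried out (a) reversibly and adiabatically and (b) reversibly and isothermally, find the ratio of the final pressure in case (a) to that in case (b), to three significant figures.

For a monatomic ideal gas γ = 5/3.
Isothermal: P_b = P₁(V₁/V₂) = 0.246×16.9.
Adiabatic: P_a = P₁(V₁/V₂)^γ = 0.246×16.9^(5/3).
P_a/P_b = (V₁/V₂)^(γ−1) = 16.9^(2/3) = 6.586.

P_adiabatic / P_isothermal ≈ 6.59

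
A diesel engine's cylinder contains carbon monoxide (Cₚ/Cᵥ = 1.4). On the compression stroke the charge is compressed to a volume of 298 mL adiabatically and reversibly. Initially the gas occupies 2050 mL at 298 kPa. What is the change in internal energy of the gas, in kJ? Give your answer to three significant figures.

ΔU ≈ 1.78 kJ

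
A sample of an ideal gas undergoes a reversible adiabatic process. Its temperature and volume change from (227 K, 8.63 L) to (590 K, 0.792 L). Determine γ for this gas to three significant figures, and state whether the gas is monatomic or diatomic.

γ ≈ 1.40; diatomic

TV^(γ−1) = const ⇒ γ − 1 = ln(T₂/T₁) / ln(V₁/V₂).
γ = 1 + ln(590/227) / ln(8.63/0.792) = 1.4.
γ ≈ 1.40 is close to 7/5, so the gas is diatomic.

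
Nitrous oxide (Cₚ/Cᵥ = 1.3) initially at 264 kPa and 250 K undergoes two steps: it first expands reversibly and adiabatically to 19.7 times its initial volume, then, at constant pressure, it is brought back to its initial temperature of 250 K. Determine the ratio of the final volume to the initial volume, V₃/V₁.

V₃/V₁ ≈ 48.2

Adiabatic step: V₂/V₁ = 19.7; T₂ = T₁·(1/19.7)^(0.3) = 102.2 K.
Isobaric step: V₃/V₂ = T₃/T₂ = 250/102.2.
V₃/V₁ = (V₂/V₁)(V₃/V₂) = 19.7 × (250/102.2) = 48.17.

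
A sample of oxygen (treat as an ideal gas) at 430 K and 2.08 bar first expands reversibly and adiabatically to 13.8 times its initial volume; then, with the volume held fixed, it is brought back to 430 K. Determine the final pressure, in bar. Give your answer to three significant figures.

P₃ ≈ 0.151 bar

For a diatomic ideal gas γ = 7/5.
Adiabatic step (PV^γ = const): P₂ = 2.08×(1/13.8)^(7/5) = 0.05275 bar; T₂ = 430×(1/13.8)^(2/5) = 150.5 K.
Isochoric: P₃ = P₂(T₃/T₂) = 0.05275 × (430/150.5) = 0.1507 bar.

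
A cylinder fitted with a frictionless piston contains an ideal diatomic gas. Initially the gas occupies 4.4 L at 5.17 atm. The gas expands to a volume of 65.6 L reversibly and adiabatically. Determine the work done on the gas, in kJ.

W ≈ -3.81 kJ

γ = 7/5 for a diatomic ideal gas.
P₂ = P₁(V₁/V₂)^γ = 5.17×(4.4/65.6)^(7/5) = 0.1177 atm.
For a reversible adiabat, W_by_gas = (P₁V₁ − P₂V₂)/(γ−1).
W_by = (523900×0.0044 − 11920×0.0656) / (2/5) = 3807 J.
W_on_gas = −W_by = -3807 J.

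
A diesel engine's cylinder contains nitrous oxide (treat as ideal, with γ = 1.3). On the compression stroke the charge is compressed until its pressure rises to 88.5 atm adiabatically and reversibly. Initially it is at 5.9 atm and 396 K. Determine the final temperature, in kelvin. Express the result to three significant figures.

Along an adiabat T P^((1−γ)/γ) is constant, so T₂ = T₁ (P₂/P₁)^((γ−1)/γ).
T₂ = 396 × (88.5/5.9)^(0.231) = 739.8 K.

T₂ ≈ 740 K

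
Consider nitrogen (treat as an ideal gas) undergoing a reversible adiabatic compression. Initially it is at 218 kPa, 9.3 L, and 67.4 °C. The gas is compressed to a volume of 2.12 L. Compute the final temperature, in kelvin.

T₂ ≈ 615 K

For a reversible adiabat TV^(γ−1) is constant, so T₂ = T₁ (V₁/V₂)^(γ−1).
γ = 7/5 for a diatomic ideal gas.
T₁ = 67.4 °C = 340.5 K.
T₂ = 340.5 × (9.3/2.12)^(2/5) = 615.2 K.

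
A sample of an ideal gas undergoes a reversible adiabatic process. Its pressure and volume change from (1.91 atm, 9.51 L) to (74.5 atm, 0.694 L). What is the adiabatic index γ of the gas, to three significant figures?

PV^γ = const ⇒ γ = ln(P₂/P₁) / ln(V₁/V₂).
γ = ln(74.5/1.91) / ln(9.51/0.694) = 1.4.

γ ≈ 1.40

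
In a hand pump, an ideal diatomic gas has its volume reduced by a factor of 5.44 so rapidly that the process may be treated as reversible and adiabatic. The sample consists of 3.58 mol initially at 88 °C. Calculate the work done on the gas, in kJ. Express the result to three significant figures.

W ≈ 26.0 kJ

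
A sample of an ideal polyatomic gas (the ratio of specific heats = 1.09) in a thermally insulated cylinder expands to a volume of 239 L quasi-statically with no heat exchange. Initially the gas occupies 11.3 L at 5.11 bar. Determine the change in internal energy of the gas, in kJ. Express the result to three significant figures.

ΔU ≈ -15.4 kJ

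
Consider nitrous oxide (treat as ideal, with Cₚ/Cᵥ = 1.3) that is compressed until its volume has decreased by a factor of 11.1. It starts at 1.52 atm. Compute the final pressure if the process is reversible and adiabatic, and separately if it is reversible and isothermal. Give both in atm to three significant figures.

adiabatic: 34.7 atm; isothermal: 16.9 atm

Isothermal: P₂ = P₁(V₁/V₂) = 1.52×11.1 = 16.87 atm.
Adiabatic: P₂ = P₁(V₁/V₂)^γ = 1.52×11.1^(1.3) = 34.73 atm.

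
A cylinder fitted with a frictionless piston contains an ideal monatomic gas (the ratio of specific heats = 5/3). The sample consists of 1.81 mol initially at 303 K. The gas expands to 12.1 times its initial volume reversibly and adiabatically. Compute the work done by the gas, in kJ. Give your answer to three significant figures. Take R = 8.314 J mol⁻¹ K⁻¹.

W ≈ 5.54 kJ

Adiabatic: T₁V₁^(γ−1) = T₂V₂^(γ−1) ⇒ T₂ = T₁ (V₁/V₂)^(γ−1).
T₂ = 303 × (1/12.1)^(2/3) = 57.49 K.
Q = 0, so ΔU = W_on_gas = nCᵥΔT with Cᵥ = R/(γ−1) = 12.47 J/(mol·K).
ΔU = 1.81 × 12.47 × (57.49 − 303) = -5542 J.
Work done by the gas = −ΔU = 5542 J.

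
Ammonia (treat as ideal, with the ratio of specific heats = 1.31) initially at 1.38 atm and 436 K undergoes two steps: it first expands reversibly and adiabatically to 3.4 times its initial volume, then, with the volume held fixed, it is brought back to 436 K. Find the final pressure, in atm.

P₃ ≈ 0.406 atm

Adiabatic step (PV^γ = const): P₂ = 1.38×(1/3.4)^(1.31) = 0.2777 atm; T₂ = 436×(1/3.4)^(0.31) = 298.4 K.
Isochoric: P₃ = P₂(T₃/T₂) = 0.2777 × (436/298.4) = 0.4059 atm.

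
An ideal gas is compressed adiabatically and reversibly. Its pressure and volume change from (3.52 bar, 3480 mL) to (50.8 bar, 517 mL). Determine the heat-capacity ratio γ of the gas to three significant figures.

γ ≈ 1.40

PV^γ = const ⇒ γ = ln(P₂/P₁) / ln(V₁/V₂).
γ = ln(50.8/3.52) / ln(3480/517) = 1.4.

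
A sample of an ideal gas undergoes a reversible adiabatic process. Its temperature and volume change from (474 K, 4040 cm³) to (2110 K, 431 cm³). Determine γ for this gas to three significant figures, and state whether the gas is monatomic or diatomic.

TV^(γ−1) = const ⇒ γ − 1 = ln(T₂/T₁) / ln(V₁/V₂).
γ = 1 + ln(2110/474) / ln(4040/431) = 1.667.
γ ≈ 1.67 is close to 5/3, so the gas is monatomic.

γ ≈ 1.67; monatomic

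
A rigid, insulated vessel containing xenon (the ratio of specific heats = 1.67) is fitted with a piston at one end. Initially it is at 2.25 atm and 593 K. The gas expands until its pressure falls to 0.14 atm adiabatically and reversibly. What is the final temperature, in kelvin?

T₂ ≈ 195 K

Along an adiabat T P^((1−γ)/γ) is constant, so T₂ = T₁ (P₂/P₁)^((γ−1)/γ).
T₂ = 593 × (0.14/2.25)^(0.401) = 194.6 K.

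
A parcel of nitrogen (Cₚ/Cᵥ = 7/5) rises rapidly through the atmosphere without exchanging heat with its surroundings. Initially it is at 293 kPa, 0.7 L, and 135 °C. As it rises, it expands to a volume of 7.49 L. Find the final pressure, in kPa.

P₂ ≈ 10.6 kPa

Since PV^γ is constant along a reversible adiabat, P₂ = P₁ (V₁/V₂)^γ.
P₂ = 293 × (0.7/7.49)^(7/5) = 10.61 kPa.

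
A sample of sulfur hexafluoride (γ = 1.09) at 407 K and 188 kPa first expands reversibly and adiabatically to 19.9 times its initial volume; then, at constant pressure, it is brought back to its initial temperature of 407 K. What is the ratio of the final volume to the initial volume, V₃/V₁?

Adiabatic step: V₂/V₁ = 19.9; T₂ = T₁·(1/19.9)^(0.09) = 311 K.
Isobaric step: V₃/V₂ = T₃/T₂ = 407/311.
V₃/V₁ = (V₂/V₁)(V₃/V₂) = 19.9 × (407/311) = 26.05.

V₃/V₁ ≈ 26.0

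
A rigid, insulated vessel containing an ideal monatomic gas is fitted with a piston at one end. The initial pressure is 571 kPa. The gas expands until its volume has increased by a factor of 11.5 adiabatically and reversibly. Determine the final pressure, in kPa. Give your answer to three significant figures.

Adiabatic: P₁V₁^γ = P₂V₂^γ ⇒ P₂ = P₁ (V₁/V₂)^γ.
For a monatomic ideal gas γ = 5/3.
P₂ = 571 × (1/11.5)^(5/3) = 9.746 kPa.

P₂ ≈ 9.75 kPa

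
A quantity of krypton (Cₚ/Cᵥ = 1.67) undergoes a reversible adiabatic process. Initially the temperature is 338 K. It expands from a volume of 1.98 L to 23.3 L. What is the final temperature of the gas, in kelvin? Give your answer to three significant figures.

T₂ ≈ 64.8 K

For a reversible adiabat TV^(γ−1) is constant, so T₂ = T₁ (V₁/V₂)^(γ−1).
T₂ = 338 × (1.98/23.3)^(0.67) = 64.8 K.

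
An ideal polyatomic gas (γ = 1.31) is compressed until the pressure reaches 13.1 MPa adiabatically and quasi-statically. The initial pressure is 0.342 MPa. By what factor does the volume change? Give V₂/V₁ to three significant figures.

V₂/V₁ ≈ 0.0619

From PV^γ = const, V₂/V₁ = (P₁/P₂)^(1/γ).
V₂/V₁ = (0.342/13.1)^(0.763) = 0.06186.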